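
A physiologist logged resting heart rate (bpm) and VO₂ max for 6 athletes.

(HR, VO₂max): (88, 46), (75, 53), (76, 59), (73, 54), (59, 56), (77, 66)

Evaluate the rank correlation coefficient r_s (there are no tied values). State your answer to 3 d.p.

Rank HR: 6, 3, 4, 2, 1, 5
Rank VO₂max: 1, 2, 5, 3, 4, 6
d = rank(HR) − rank(VO₂max): 5, 1, -1, -1, -3, -1; Σd² = 38
ρ = 1 − 6Σd² / [n(n²−1)] = 1 − 6×38 / (6×35) = 1 − 228/210 ≈ -0.086

-0.086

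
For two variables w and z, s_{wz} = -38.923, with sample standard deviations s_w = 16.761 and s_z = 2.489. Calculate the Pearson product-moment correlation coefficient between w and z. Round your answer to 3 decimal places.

r = Cov(w,z) / (s_w · s_z) = -38.923 / (16.761 × 2.489)
  = -38.923 / 41.7181 ≈ -0.933

-0.933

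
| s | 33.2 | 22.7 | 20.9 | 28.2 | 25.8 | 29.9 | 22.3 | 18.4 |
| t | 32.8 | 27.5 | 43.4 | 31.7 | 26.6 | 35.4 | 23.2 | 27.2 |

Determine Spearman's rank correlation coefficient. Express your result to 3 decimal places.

Rank s: 8, 4, 2, 6, 5, 7, 3, 1
Rank t: 6, 4, 8, 5, 2, 7, 1, 3
d = rank(s) − rank(t): 2, 0, -6, 1, 3, 0, 2, -2; Σd² = 58
ρ = 1 − 6Σd² / [n(n²−1)] = 1 − 6×58 / (8×63) = 1 − 348/504 ≈ 0.310

0.310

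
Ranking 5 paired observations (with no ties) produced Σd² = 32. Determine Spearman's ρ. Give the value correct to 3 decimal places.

ρ = 1 − 6Σd² / [n(n²−1)] = 1 − 6×32 / (5×24)
  = 1 − 192/120 = 1 − 1.6000 ≈ -0.600

-0.600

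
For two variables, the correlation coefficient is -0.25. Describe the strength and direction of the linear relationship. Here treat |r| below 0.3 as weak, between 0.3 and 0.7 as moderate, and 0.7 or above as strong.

weak negative

r = -0.25 < 0 so the relationship is negative.
|r| = 0.25, which falls in the weak range.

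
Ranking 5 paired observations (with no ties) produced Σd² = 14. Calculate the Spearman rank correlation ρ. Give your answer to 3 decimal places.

0.300

ρ = 1 − 6Σd² / [n(n²−1)] = 1 − 6×14 / (5×24)
  = 1 − 84/120 = 1 − 0.7000 ≈ 0.300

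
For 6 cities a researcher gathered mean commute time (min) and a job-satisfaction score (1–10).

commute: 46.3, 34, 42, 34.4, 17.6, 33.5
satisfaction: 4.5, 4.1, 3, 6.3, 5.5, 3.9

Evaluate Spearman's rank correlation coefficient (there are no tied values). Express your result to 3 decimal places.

Rank commute: 6, 3, 5, 4, 1, 2
Rank satisfaction: 4, 3, 1, 6, 5, 2
d = rank(commute) − rank(satisfaction): 2, 0, 4, -2, -4, 0; Σd² = 40
ρ = 1 − 6Σd² / [n(n²−1)] = 1 − 6×40 / (6×35) = 1 − 240/210 ≈ -0.143

-0.143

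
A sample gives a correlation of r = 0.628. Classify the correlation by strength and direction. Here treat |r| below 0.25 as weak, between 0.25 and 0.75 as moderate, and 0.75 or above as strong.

moderate positive

r = 0.628 > 0 so the relationship is positive.
|r| = 0.628, which falls in the moderate range.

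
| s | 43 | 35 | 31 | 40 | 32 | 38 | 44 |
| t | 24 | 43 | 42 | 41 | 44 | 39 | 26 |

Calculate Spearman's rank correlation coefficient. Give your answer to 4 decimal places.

Rank s: 6, 3, 1, 5, 2, 4, 7
Rank t: 1, 6, 5, 4, 7, 3, 2
d = rank(s) − rank(t): 5, -3, -4, 1, -5, 1, 5; Σd² = 102
ρ = 1 − 6Σd² / [n(n²−1)] = 1 − 6×102 / (7×48) = 1 − 612/336 ≈ -0.8214

-0.8214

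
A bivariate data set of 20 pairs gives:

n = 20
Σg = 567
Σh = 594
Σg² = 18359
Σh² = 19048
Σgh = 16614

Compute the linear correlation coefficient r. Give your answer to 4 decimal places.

r = (nΣgh − ΣgΣh) / √[(nΣg² − (Σg)²)(nΣh² − (Σh)²)]
Numerator: 20×16614 − 567×594 = -4518
Denominator: √[(367180 − 321489)(380960 − 352836)] = √[45691 × 28124] = 35847.0875
r = -4518 / 35847.0875 ≈ -0.1260

-0.1260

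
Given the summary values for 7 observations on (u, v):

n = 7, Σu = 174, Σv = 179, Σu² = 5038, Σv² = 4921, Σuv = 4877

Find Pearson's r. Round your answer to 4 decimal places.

r = (nΣuv − ΣuΣv) / √[(nΣu² − (Σu)²)(nΣv² − (Σv)²)]
Numerator: 7×4877 − 174×179 = 2993
Denominator: √[(35266 − 30276)(34447 − 32041)] = √[4990 × 2406] = 3464.9589
r = 2993 / 3464.9589 ≈ 0.8638

0.8638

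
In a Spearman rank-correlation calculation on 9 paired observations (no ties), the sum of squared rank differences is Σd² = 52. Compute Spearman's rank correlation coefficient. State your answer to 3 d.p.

0.567

ρ = 1 − 6Σd² / [n(n²−1)] = 1 − 6×52 / (9×80)
  = 1 − 312/720 = 1 − 0.4333 ≈ 0.567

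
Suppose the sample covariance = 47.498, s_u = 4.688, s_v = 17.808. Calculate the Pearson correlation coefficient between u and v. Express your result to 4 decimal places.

r = Cov(u,v) / (s_u · s_v) = 47.498 / (4.688 × 17.808)
  = 47.498 / 83.4839 ≈ 0.5689

0.5689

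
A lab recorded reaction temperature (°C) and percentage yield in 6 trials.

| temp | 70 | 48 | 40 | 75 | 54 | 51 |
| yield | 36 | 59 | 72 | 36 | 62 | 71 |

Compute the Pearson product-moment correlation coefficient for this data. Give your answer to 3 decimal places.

n = 6, Σx = 338, Σy = 336, Σx² = 19946, Σy² = 20142, Σxy = 17901
nΣxy − ΣxΣy = 107406 − 113568 = -6162
nΣx² − (Σx)² = 119676 − 114244 = 5432; nΣy² − (Σy)² = 120852 − 112896 = 7956
r = -6162 / √(5432 × 7956) = -6162 / 6573.9632 ≈ -0.937

-0.937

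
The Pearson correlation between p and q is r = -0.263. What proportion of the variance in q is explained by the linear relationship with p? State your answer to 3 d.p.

0.069

r² = (-0.263)² = 0.069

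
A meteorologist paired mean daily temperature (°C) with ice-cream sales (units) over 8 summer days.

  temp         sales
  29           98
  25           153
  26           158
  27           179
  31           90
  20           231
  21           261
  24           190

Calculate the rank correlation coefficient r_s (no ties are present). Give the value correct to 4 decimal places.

-0.8810

Rank temp: 7, 4, 5, 6, 8, 1, 2, 3
Rank sales: 2, 3, 4, 5, 1, 7, 8, 6
d = rank(temp) − rank(sales): 5, 1, 1, 1, 7, -6, -6, -3; Σd² = 158
ρ = 1 − 6Σd² / [n(n²−1)] = 1 − 6×158 / (8×63) = 1 − 948/504 ≈ -0.8810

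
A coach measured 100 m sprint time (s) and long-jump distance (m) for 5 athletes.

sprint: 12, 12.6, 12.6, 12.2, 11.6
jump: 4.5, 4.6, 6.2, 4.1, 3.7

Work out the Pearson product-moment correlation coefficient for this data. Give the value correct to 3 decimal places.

n = 5, Σx = 61, Σy = 23.1, Σx² = 744.92, Σy² = 110.35, Σxy = 283.02
nΣxy − ΣxΣy = 1415.1 − 1409.1 = 6
nΣx² − (Σx)² = 3724.6 − 3721 = 3.6; nΣy² − (Σy)² = 551.75 − 533.61 = 18.14
r = 6 / √(3.6 × 18.14) = 6 / 8.0811 ≈ 0.742

0.742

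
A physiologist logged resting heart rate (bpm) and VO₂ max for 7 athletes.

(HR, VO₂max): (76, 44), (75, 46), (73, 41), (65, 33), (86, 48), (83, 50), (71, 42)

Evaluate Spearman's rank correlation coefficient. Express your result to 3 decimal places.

Rank HR: 5, 4, 3, 1, 7, 6, 2
Rank VO₂max: 4, 5, 2, 1, 6, 7, 3
d = rank(HR) − rank(VO₂max): 1, -1, 1, 0, 1, -1, -1; Σd² = 6
ρ = 1 − 6Σd² / [n(n²−1)] = 1 − 6×6 / (7×48) = 1 − 36/336 ≈ 0.893

0.893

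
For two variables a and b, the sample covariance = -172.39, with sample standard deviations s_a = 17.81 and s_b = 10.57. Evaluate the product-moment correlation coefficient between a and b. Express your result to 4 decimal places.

-0.9157

r = Cov(a,b) / (s_a · s_b) = -172.39 / (17.81 × 10.57)
  = -172.39 / 188.2517 ≈ -0.9157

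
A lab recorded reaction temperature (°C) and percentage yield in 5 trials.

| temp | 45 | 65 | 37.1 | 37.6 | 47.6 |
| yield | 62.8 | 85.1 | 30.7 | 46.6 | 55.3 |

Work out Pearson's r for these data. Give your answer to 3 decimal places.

0.930

n = 5, Σx = 232.3, Σy = 280.5, Σx² = 11305.93, Σy² = 17357.99, Σxy = 13880.91
nΣxy − ΣxΣy = 69404.55 − 65160.15 = 4244.4
nΣx² − (Σx)² = 56529.65 − 53963.29 = 2566.36; nΣy² − (Σy)² = 86789.95 − 78680.25 = 8109.7
r = 4244.4 / √(2566.36 × 8109.7) = 4244.4 / 4562.0620 ≈ 0.930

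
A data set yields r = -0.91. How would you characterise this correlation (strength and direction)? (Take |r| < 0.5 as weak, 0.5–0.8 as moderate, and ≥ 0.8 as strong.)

r = -0.91 < 0 so the relationship is negative.
|r| = 0.91, which falls in the strong range.

strong negative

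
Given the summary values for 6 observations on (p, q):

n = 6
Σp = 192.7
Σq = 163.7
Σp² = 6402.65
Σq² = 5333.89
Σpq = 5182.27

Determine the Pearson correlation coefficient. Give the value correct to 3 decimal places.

r = (nΣpq − ΣpΣq) / √[(nΣp² − (Σp)²)(nΣq² − (Σq)²)]
Numerator: 6×5182.27 − 192.7×163.7 = -451.37
Denominator: √[(38415.9 − 37133.29)(32003.34 − 26797.69)] = √[1282.61 × 5205.65] = 2583.9541
r = -451.37 / 2583.9541 ≈ -0.175

-0.175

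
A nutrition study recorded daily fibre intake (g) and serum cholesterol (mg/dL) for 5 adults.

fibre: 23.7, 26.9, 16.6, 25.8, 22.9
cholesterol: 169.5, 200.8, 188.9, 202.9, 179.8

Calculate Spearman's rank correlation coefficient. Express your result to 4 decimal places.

0.5000

Rank fibre: 3, 5, 1, 4, 2
Rank cholesterol: 1, 4, 3, 5, 2
d = rank(fibre) − rank(cholesterol): 2, 1, -2, -1, 0; Σd² = 10
ρ = 1 − 6Σd² / [n(n²−1)] = 1 − 6×10 / (5×24) = 1 − 60/120 ≈ 0.5000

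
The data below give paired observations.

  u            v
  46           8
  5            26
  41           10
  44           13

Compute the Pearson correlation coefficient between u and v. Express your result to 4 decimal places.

n = 4, Σu = 136, Σv = 57, Σu² = 5758, Σv² = 1009, Σuv = 1480
nΣuv − ΣuΣv = 5920 − 7752 = -1832
nΣu² − (Σu)² = 23032 − 18496 = 4536; nΣv² − (Σv)² = 4036 − 3249 = 787
r = -1832 / √(4536 × 787) = -1832 / 1889.3999 ≈ -0.9696

-0.9696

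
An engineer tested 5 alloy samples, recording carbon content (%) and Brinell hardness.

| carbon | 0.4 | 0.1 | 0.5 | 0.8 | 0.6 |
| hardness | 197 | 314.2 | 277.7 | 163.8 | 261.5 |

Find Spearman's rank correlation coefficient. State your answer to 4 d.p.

-0.7000

Rank carbon: 2, 1, 3, 5, 4
Rank hardness: 2, 5, 4, 1, 3
d = rank(carbon) − rank(hardness): 0, -4, -1, 4, 1; Σd² = 34
ρ = 1 − 6Σd² / [n(n²−1)] = 1 − 6×34 / (5×24) = 1 − 204/120 ≈ -0.7000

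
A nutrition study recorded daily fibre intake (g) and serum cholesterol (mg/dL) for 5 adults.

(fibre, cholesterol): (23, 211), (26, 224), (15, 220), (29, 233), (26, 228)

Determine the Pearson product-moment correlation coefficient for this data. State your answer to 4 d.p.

0.5657

n = 5, Σx = 119, Σy = 1116, Σx² = 2947, Σy² = 249370, Σxy = 26662
nΣxy − ΣxΣy = 133310 − 132804 = 506
nΣx² − (Σx)² = 14735 − 14161 = 574; nΣy² − (Σy)² = 1246850 − 1245456 = 1394
r = 506 / √(574 × 1394) = 506 / 894.5144 ≈ 0.5657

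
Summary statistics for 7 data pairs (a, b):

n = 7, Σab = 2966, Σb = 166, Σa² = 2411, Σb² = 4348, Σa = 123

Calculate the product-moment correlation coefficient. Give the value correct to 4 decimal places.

r = (nΣab − ΣaΣb) / √[(nΣa² − (Σa)²)(nΣb² − (Σb)²)]
Numerator: 7×2966 − 123×166 = 344
Denominator: √[(16877 − 15129)(30436 − 27556)] = √[1748 × 2880] = 2243.7112
r = 344 / 2243.7112 ≈ 0.1533

0.1533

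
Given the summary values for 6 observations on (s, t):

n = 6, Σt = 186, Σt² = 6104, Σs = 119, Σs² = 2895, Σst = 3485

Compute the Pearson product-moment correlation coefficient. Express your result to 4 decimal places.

-0.4798

r = (nΣst − ΣsΣt) / √[(nΣs² − (Σs)²)(nΣt² − (Σt)²)]
Numerator: 6×3485 − 119×186 = -1224
Denominator: √[(17370 − 14161)(36624 − 34596)] = √[3209 × 2028] = 2551.0492
r = -1224 / 2551.0492 ≈ -0.4798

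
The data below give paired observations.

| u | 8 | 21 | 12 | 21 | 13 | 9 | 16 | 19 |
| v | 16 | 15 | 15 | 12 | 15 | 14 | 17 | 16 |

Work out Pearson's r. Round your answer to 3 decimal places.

n = 8, Σu = 119, Σv = 120, Σu² = 1957, Σv² = 1816, Σuv = 1772
nΣuv − ΣuΣv = 14176 − 14280 = -104
nΣu² − (Σu)² = 15656 − 14161 = 1495; nΣv² − (Σv)² = 14528 − 14400 = 128
r = -104 / √(1495 × 128) = -104 / 437.4471 ≈ -0.238

-0.238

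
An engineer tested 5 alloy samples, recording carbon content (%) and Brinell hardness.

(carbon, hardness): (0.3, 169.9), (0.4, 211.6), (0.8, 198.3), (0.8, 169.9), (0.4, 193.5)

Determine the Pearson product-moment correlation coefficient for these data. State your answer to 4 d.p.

n = 5, Σx = 2.7, Σy = 943.2, Σx² = 1.69, Σy² = 179271.72, Σxy = 507.57
nΣxy − ΣxΣy = 2537.85 − 2546.64 = -8.79
nΣx² − (Σx)² = 8.45 − 7.29 = 1.16; nΣy² − (Σy)² = 896358.6 − 889626.24 = 6732.36
r = -8.79 / √(1.16 × 6732.36) = -8.79 / 88.3716 ≈ -0.0995

-0.0995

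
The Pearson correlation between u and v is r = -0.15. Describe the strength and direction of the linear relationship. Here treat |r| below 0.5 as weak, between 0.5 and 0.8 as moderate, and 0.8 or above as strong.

weak negative

r = -0.15 < 0 so the relationship is negative.
|r| = 0.15, which falls in the weak range.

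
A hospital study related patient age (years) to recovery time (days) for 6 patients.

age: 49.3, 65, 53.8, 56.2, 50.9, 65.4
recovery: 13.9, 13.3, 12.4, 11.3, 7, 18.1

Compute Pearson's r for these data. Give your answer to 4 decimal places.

0.6179

n = 6, Σx = 340.6, Σy = 76, Σx² = 19576.34, Σy² = 1028.16, Σxy = 4391.99
nΣxy − ΣxΣy = 26351.94 − 25885.6 = 466.34
nΣx² − (Σx)² = 117458.04 − 116008.36 = 1449.68; nΣy² − (Σy)² = 6168.96 − 5776 = 392.96
r = 466.34 / √(1449.68 × 392.96) = 466.34 / 754.7624 ≈ 0.6179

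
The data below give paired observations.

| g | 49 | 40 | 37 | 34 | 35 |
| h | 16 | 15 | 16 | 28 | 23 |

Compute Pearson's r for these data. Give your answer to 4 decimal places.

n = 5, Σg = 195, Σh = 98, Σg² = 7751, Σh² = 2050, Σgh = 3733
nΣgh − ΣgΣh = 18665 − 19110 = -445
nΣg² − (Σg)² = 38755 − 38025 = 730; nΣh² − (Σh)² = 10250 − 9604 = 646
r = -445 / √(730 × 646) = -445 / 686.7168 ≈ -0.6480

-0.6480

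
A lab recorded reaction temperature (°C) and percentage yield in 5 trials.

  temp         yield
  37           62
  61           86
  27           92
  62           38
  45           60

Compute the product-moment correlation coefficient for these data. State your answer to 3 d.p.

-0.456

n = 5, Σx = 232, Σy = 338, Σx² = 11688, Σy² = 24748, Σxy = 15080
nΣxy − ΣxΣy = 75400 − 78416 = -3016
nΣx² − (Σx)² = 58440 − 53824 = 4616; nΣy² − (Σy)² = 123740 − 114244 = 9496
r = -3016 / √(4616 × 9496) = -3016 / 6620.6900 ≈ -0.456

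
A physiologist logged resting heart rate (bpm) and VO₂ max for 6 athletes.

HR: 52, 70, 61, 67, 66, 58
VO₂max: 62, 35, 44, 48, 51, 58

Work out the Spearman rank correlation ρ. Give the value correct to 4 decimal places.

-0.8286

Rank HR: 1, 6, 3, 5, 4, 2
Rank VO₂max: 6, 1, 2, 3, 4, 5
d = rank(HR) − rank(VO₂max): -5, 5, 1, 2, 0, -3; Σd² = 64
ρ = 1 − 6Σd² / [n(n²−1)] = 1 − 6×64 / (6×35) = 1 − 384/210 ≈ -0.8286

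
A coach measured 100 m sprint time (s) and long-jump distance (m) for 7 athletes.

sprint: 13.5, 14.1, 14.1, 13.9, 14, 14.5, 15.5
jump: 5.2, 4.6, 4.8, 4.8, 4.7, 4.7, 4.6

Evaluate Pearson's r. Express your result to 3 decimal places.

n = 7, Σx = 99.6, Σy = 33.4, Σx² = 1419.58, Σy² = 159.62, Σxy = 474.71
nΣxy − ΣxΣy = 3322.97 − 3326.64 = -3.67
nΣx² − (Σx)² = 9937.06 − 9920.16 = 16.9; nΣy² − (Σy)² = 1117.34 − 1115.56 = 1.78
r = -3.67 / √(16.9 × 1.78) = -3.67 / 5.4847 ≈ -0.669

-0.669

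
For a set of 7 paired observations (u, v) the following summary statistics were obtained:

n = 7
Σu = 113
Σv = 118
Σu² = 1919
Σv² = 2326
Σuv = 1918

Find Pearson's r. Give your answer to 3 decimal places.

0.074

r = (nΣuv − ΣuΣv) / √[(nΣu² − (Σu)²)(nΣv² − (Σv)²)]
Numerator: 7×1918 − 113×118 = 92
Denominator: √[(13433 − 12769)(16282 − 13924)] = √[664 × 2358] = 1251.2841
r = 92 / 1251.2841 ≈ 0.074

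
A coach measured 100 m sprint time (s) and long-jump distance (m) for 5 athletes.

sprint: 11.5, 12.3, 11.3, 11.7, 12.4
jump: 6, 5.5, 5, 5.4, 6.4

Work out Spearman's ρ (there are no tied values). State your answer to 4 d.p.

Rank sprint: 2, 4, 1, 3, 5
Rank jump: 4, 3, 1, 2, 5
d = rank(sprint) − rank(jump): -2, 1, 0, 1, 0; Σd² = 6
ρ = 1 − 6Σd² / [n(n²−1)] = 1 − 6×6 / (5×24) = 1 − 36/120 ≈ 0.7000

0.7000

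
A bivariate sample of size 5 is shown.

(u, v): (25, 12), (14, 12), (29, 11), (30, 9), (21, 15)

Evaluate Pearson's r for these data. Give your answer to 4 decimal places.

n = 5, Σu = 119, Σv = 59, Σu² = 3003, Σv² = 715, Σuv = 1372
nΣuv − ΣuΣv = 6860 − 7021 = -161
nΣu² − (Σu)² = 15015 − 14161 = 854; nΣv² − (Σv)² = 3575 − 3481 = 94
r = -161 / √(854 × 94) = -161 / 283.3302 ≈ -0.5682

-0.5682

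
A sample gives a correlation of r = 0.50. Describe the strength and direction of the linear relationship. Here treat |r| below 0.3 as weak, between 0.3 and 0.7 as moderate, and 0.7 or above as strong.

moderate positive

r = 0.50 > 0 so the relationship is positive.
|r| = 0.50, which falls in the moderate range.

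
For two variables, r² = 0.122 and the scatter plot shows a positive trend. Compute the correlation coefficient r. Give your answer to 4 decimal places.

|r| = √0.122 = 0.3493
The association is positive, so r = 0.3493.

0.3493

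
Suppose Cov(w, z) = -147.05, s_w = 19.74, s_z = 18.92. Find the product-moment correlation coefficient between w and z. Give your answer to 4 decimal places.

r = Cov(w,z) / (s_w · s_z) = -147.05 / (19.74 × 18.92)
  = -147.05 / 373.4808 ≈ -0.3937

-0.3937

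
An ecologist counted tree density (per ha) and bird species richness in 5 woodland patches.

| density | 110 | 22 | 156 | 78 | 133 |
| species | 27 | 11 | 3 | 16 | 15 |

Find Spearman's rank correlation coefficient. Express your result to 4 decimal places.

-0.3000

Rank density: 3, 1, 5, 2, 4
Rank species: 5, 2, 1, 4, 3
d = rank(density) − rank(species): -2, -1, 4, -2, 1; Σd² = 26
ρ = 1 − 6Σd² / [n(n²−1)] = 1 − 6×26 / (5×24) = 1 − 156/120 ≈ -0.3000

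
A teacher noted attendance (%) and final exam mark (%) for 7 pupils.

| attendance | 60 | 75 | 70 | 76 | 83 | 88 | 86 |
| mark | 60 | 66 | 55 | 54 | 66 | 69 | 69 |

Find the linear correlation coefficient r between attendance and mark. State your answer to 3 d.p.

n = 7, Σx = 538, Σy = 439, Σx² = 41930, Σy² = 27775, Σxy = 33988
nΣxy − ΣxΣy = 237916 − 236182 = 1734
nΣx² − (Σx)² = 293510 − 289444 = 4066; nΣy² − (Σy)² = 194425 − 192721 = 1704
r = 1734 / √(4066 × 1704) = 1734 / 2632.1976 ≈ 0.659

0.659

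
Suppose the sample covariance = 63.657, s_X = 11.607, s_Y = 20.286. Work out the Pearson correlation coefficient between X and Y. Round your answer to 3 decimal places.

0.270

r = Cov(X,Y) / (s_X · s_Y) = 63.657 / (11.607 × 20.286)
  = 63.657 / 235.4596 ≈ 0.270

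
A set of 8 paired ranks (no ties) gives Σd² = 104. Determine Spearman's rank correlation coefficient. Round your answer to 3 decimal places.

ρ = 1 − 6Σd² / [n(n²−1)] = 1 − 6×104 / (8×63)
  = 1 − 624/504 = 1 − 1.2381 ≈ -0.238

-0.238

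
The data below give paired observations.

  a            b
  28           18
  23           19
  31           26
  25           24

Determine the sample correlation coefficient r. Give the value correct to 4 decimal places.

n = 4, Σa = 107, Σb = 87, Σa² = 2899, Σb² = 1937, Σab = 2347
nΣab − ΣaΣb = 9388 − 9309 = 79
nΣa² − (Σa)² = 11596 − 11449 = 147; nΣb² − (Σb)² = 7748 − 7569 = 179
r = 79 / √(147 × 179) = 79 / 162.2128 ≈ 0.4870

0.4870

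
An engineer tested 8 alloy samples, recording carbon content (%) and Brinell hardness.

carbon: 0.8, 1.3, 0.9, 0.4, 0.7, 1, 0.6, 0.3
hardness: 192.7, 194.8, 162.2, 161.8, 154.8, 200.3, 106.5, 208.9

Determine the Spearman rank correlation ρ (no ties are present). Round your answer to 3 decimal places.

0.214

Rank carbon: 5, 8, 6, 2, 4, 7, 3, 1
Rank hardness: 5, 6, 4, 3, 2, 7, 1, 8
d = rank(carbon) − rank(hardness): 0, 2, 2, -1, 2, 0, 2, -7; Σd² = 66
ρ = 1 − 6Σd² / [n(n²−1)] = 1 − 6×66 / (8×63) = 1 − 396/504 ≈ 0.214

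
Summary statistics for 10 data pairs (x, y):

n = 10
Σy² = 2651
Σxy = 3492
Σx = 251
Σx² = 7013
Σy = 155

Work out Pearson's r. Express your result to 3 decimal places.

r = (nΣxy − ΣxΣy) / √[(nΣx² − (Σx)²)(nΣy² − (Σy)²)]
Numerator: 10×3492 − 251×155 = -3985
Denominator: √[(70130 − 63001)(26510 − 24025)] = √[7129 × 2485] = 4208.9862
r = -3985 / 4208.9862 ≈ -0.947

-0.947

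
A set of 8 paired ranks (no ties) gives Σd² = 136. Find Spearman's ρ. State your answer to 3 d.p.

-0.619

ρ = 1 − 6Σd² / [n(n²−1)] = 1 − 6×136 / (8×63)
  = 1 − 816/504 = 1 − 1.6190 ≈ -0.619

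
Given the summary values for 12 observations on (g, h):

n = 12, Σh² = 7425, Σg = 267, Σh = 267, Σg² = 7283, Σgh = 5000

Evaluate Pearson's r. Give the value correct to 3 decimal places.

r = (nΣgh − ΣgΣh) / √[(nΣg² − (Σg)²)(nΣh² − (Σh)²)]
Numerator: 12×5000 − 267×267 = -11289
Denominator: √[(87396 − 71289)(89100 − 71289)] = √[16107 × 17811] = 16937.5847
r = -11289 / 16937.5847 ≈ -0.667

-0.667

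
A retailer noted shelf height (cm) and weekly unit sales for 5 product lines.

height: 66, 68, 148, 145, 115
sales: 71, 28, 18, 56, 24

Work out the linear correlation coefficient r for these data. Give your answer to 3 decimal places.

-0.334

n = 5, Σx = 542, Σy = 197, Σx² = 65134, Σy² = 9861, Σxy = 20134
nΣxy − ΣxΣy = 100670 − 106774 = -6104
nΣx² − (Σx)² = 325670 − 293764 = 31906; nΣy² − (Σy)² = 49305 − 38809 = 10496
r = -6104 / √(31906 × 10496) = -6104 / 18299.8737 ≈ -0.334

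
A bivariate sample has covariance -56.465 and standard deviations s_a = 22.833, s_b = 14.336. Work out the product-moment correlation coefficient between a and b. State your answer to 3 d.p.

-0.172

r = Cov(a,b) / (s_a · s_b) = -56.465 / (22.833 × 14.336)
  = -56.465 / 327.3339 ≈ -0.172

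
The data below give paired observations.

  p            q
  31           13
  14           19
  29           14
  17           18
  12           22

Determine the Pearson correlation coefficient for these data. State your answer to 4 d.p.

-0.9726

n = 5, Σp = 103, Σq = 86, Σp² = 2431, Σq² = 1534, Σpq = 1645
nΣpq − ΣpΣq = 8225 − 8858 = -633
nΣp² − (Σp)² = 12155 − 10609 = 1546; nΣq² − (Σq)² = 7670 − 7396 = 274
r = -633 / √(1546 × 274) = -633 / 650.8487 ≈ -0.9726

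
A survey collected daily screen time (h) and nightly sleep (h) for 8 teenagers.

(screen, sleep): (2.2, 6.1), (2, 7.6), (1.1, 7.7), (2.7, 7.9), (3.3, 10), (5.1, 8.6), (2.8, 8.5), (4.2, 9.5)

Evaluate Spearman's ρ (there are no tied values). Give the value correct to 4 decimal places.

Rank screen: 3, 2, 1, 4, 6, 8, 5, 7
Rank sleep: 1, 2, 3, 4, 8, 6, 5, 7
d = rank(screen) − rank(sleep): 2, 0, -2, 0, -2, 2, 0, 0; Σd² = 16
ρ = 1 − 6Σd² / [n(n²−1)] = 1 − 6×16 / (8×63) = 1 − 96/504 ≈ 0.8095

0.8095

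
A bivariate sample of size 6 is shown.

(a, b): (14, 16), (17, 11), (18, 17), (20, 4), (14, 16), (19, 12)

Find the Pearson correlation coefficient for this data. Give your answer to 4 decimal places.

-0.6958

n = 6, Σa = 102, Σb = 76, Σa² = 1766, Σb² = 1082, Σab = 1249
nΣab − ΣaΣb = 7494 − 7752 = -258
nΣa² − (Σa)² = 10596 − 10404 = 192; nΣb² − (Σb)² = 6492 − 5776 = 716
r = -258 / √(192 × 716) = -258 / 370.7722 ≈ -0.6958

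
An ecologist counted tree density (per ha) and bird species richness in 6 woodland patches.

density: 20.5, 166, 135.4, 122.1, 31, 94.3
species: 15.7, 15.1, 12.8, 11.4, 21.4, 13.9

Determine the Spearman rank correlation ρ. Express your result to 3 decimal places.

Rank density: 1, 6, 5, 4, 2, 3
Rank species: 5, 4, 2, 1, 6, 3
d = rank(density) − rank(species): -4, 2, 3, 3, -4, 0; Σd² = 54
ρ = 1 − 6Σd² / [n(n²−1)] = 1 − 6×54 / (6×35) = 1 − 324/210 ≈ -0.543

-0.543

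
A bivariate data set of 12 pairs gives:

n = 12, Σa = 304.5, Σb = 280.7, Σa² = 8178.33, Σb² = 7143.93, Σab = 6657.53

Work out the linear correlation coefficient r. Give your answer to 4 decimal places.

r = (nΣab − ΣaΣb) / √[(nΣa² − (Σa)²)(nΣb² − (Σb)²)]
Numerator: 12×6657.53 − 304.5×280.7 = -5582.79
Denominator: √[(98139.96 − 92720.25)(85727.16 − 78792.49)] = √[5419.71 × 6934.67] = 6130.5710
r = -5582.79 / 6130.5710 ≈ -0.9106

-0.9106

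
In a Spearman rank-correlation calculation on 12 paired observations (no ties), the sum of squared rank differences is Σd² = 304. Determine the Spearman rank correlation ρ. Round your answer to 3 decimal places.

ρ = 1 − 6Σd² / [n(n²−1)] = 1 − 6×304 / (12×143)
  = 1 − 1824/1716 = 1 − 1.0629 ≈ -0.063

-0.063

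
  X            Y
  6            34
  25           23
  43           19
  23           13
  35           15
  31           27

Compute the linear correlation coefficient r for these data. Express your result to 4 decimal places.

-0.6084

n = 6, ΣX = 163, ΣY = 131, ΣX² = 5225, ΣY² = 3169, ΣXY = 3257
nΣXY − ΣXΣY = 19542 − 21353 = -1811
nΣX² − (ΣX)² = 31350 − 26569 = 4781; nΣY² − (ΣY)² = 19014 − 17161 = 1853
r = -1811 / √(4781 × 1853) = -1811 / 2976.4397 ≈ -0.6084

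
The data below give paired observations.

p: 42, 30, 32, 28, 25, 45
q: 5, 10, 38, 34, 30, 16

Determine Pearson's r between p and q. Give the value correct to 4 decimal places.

-0.6021

n = 6, Σp = 202, Σq = 133, Σp² = 7122, Σq² = 3881, Σpq = 4148
nΣpq − ΣpΣq = 24888 − 26866 = -1978
nΣp² − (Σp)² = 42732 − 40804 = 1928; nΣq² − (Σq)² = 23286 − 17689 = 5597
r = -1978 / √(1928 × 5597) = -1978 / 3284.9682 ≈ -0.6021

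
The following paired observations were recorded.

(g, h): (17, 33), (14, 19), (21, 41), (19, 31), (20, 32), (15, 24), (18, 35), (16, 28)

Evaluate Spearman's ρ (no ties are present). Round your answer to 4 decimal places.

0.8095

Rank g: 4, 1, 8, 6, 7, 2, 5, 3
Rank h: 6, 1, 8, 4, 5, 2, 7, 3
d = rank(g) − rank(h): -2, 0, 0, 2, 2, 0, -2, 0; Σd² = 16
ρ = 1 − 6Σd² / [n(n²−1)] = 1 − 6×16 / (8×63) = 1 − 96/504 ≈ 0.8095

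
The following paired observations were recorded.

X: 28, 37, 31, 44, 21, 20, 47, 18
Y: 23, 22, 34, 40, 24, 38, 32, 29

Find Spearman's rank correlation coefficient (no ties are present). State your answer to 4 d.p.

0.1190

Rank X: 4, 6, 5, 7, 3, 2, 8, 1
Rank Y: 2, 1, 6, 8, 3, 7, 5, 4
d = rank(X) − rank(Y): 2, 5, -1, -1, 0, -5, 3, -3; Σd² = 74
ρ = 1 − 6Σd² / [n(n²−1)] = 1 − 6×74 / (8×63) = 1 − 444/504 ≈ 0.1190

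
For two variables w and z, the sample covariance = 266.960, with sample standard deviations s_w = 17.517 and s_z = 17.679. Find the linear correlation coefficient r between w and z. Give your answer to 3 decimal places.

r = Cov(w,z) / (s_w · s_z) = 266.960 / (17.517 × 17.679)
  = 266.960 / 309.6830 ≈ 0.862

0.862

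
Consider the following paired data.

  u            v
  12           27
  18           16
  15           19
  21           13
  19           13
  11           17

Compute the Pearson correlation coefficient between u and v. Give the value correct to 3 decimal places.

-0.730

n = 6, Σu = 96, Σv = 105, Σu² = 1616, Σv² = 1973, Σuv = 1604
nΣuv − ΣuΣv = 9624 − 10080 = -456
nΣu² − (Σu)² = 9696 − 9216 = 480; nΣv² − (Σv)² = 11838 − 11025 = 813
r = -456 / √(480 × 813) = -456 / 624.6919 ≈ -0.730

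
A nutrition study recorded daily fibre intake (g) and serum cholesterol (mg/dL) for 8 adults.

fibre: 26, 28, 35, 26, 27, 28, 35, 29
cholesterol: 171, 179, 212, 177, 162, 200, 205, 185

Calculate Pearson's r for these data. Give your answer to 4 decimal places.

n = 8, Σx = 234, Σy = 1491, Σx² = 6940, Σy² = 280049, Σxy = 43994
nΣxy − ΣxΣy = 351952 − 348894 = 3058
nΣx² − (Σx)² = 55520 − 54756 = 764; nΣy² − (Σy)² = 2240392 − 2223081 = 17311
r = 3058 / √(764 × 17311) = 3058 / 3636.7024 ≈ 0.8409

0.8409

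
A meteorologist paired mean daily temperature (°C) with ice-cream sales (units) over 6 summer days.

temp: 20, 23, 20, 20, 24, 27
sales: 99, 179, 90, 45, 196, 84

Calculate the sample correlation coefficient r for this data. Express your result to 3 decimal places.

0.344

n = 6, Σx = 134, Σy = 693, Σx² = 3034, Σy² = 97439, Σxy = 15769
nΣxy − ΣxΣy = 94614 − 92862 = 1752
nΣx² − (Σx)² = 18204 − 17956 = 248; nΣy² − (Σy)² = 584634 − 480249 = 104385
r = 1752 / √(248 × 104385) = 1752 / 5087.9741 ≈ 0.344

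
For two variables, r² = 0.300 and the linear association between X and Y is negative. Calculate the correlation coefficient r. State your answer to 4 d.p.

|r| = √0.300 = 0.5477
The association is negative, so r = −0.5477.

-0.5477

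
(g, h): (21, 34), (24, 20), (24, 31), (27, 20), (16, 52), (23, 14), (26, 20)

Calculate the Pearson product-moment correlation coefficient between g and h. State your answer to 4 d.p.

n = 7, Σg = 161, Σh = 191, Σg² = 3783, Σh² = 6217, Σgh = 4152
nΣgh − ΣgΣh = 29064 − 30751 = -1687
nΣg² − (Σg)² = 26481 − 25921 = 560; nΣh² − (Σh)² = 43519 − 36481 = 7038
r = -1687 / √(560 × 7038) = -1687 / 1985.2657 ≈ -0.8498

-0.8498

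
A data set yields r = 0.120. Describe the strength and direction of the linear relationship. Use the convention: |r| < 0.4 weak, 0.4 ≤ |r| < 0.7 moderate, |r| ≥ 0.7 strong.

weak positive

r = 0.120 > 0 so the relationship is positive.
|r| = 0.120, which falls in the weak range.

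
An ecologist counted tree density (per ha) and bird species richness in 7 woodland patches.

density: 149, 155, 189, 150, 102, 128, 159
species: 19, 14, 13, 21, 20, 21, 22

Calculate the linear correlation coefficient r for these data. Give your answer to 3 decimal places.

-0.569

n = 7, Σx = 1032, Σy = 130, Σx² = 156516, Σy² = 2492, Σxy = 18834
nΣxy − ΣxΣy = 131838 − 134160 = -2322
nΣx² − (Σx)² = 1095612 − 1065024 = 30588; nΣy² − (Σy)² = 17444 − 16900 = 544
r = -2322 / √(30588 × 544) = -2322 / 4079.1999 ≈ -0.569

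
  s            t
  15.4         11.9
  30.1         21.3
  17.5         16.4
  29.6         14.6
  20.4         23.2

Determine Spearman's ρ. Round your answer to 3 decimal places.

0.500

Rank s: 1, 5, 2, 4, 3
Rank t: 1, 4, 3, 2, 5
d = rank(s) − rank(t): 0, 1, -1, 2, -2; Σd² = 10
ρ = 1 − 6Σd² / [n(n²−1)] = 1 − 6×10 / (5×24) = 1 − 60/120 ≈ 0.500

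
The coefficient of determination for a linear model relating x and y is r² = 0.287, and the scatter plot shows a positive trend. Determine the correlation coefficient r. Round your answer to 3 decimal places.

0.536

|r| = √0.287 = 0.536
The association is positive, so r = 0.536.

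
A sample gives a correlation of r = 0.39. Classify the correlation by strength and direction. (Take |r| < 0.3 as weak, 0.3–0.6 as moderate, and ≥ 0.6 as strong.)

moderate positive

r = 0.39 > 0 so the relationship is positive.
|r| = 0.39, which falls in the moderate range.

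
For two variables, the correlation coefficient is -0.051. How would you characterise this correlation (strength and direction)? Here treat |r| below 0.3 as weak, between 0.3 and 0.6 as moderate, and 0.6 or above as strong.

weak negative

r = -0.051 < 0 so the relationship is negative.
|r| = 0.051, which falls in the weak range.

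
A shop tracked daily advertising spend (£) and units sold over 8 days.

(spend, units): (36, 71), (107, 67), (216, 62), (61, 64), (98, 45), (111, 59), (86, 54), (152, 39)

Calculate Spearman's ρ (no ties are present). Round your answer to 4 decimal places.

Rank spend: 1, 5, 8, 2, 4, 6, 3, 7
Rank units: 8, 7, 5, 6, 2, 4, 3, 1
d = rank(spend) − rank(units): -7, -2, 3, -4, 2, 2, 0, 6; Σd² = 122
ρ = 1 − 6Σd² / [n(n²−1)] = 1 − 6×122 / (8×63) = 1 − 732/504 ≈ -0.4524

-0.4524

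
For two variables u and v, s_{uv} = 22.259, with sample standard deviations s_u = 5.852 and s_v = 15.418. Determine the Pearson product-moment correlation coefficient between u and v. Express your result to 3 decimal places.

0.247

r = Cov(u,v) / (s_u · s_v) = 22.259 / (5.852 × 15.418)
  = 22.259 / 90.2261 ≈ 0.247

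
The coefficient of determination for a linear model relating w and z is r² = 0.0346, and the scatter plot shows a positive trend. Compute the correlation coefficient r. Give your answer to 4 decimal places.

0.1860

|r| = √0.0346 = 0.1860
The association is positive, so r = 0.1860.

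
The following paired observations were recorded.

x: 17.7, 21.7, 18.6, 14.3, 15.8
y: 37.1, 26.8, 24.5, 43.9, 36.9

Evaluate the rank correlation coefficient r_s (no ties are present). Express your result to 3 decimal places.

-0.800

Rank x: 3, 5, 4, 1, 2
Rank y: 4, 2, 1, 5, 3
d = rank(x) − rank(y): -1, 3, 3, -4, -1; Σd² = 36
ρ = 1 − 6Σd² / [n(n²−1)] = 1 − 6×36 / (5×24) = 1 − 216/120 ≈ -0.800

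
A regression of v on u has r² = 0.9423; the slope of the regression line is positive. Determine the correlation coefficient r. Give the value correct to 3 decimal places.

|r| = √0.9423 = 0.971
The association is positive, so r = 0.971.

0.971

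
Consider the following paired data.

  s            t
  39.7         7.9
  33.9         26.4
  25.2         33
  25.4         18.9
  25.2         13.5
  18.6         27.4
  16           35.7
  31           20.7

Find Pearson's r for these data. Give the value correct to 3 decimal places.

-0.672

n = 8, Σs = 215, Σt = 183.5, Σs² = 6203.5, Σt² = 4841.57, Σst = 4582.99
nΣst − ΣsΣt = 36663.92 − 39452.5 = -2788.58
nΣs² − (Σs)² = 49628 − 46225 = 3403; nΣt² − (Σt)² = 38732.56 − 33672.25 = 5060.31
r = -2788.58 / √(3403 × 5060.31) = -2788.58 / 4149.7271 ≈ -0.672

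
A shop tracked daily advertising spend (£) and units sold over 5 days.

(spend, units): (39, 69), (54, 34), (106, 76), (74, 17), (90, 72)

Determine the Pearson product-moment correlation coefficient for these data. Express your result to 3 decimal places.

0.303

n = 5, Σx = 363, Σy = 268, Σx² = 29249, Σy² = 17166, Σxy = 20321
nΣxy − ΣxΣy = 101605 − 97284 = 4321
nΣx² − (Σx)² = 146245 − 131769 = 14476; nΣy² − (Σy)² = 85830 − 71824 = 14006
r = 4321 / √(14476 × 14006) = 4321 / 14239.0609 ≈ 0.303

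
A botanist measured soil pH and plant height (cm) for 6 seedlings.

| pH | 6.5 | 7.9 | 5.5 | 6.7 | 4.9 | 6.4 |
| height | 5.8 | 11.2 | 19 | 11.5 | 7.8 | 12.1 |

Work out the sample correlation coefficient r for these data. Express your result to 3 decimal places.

-0.100

n = 6, Σx = 37.9, Σy = 67.4, Σx² = 244.77, Σy² = 859.58, Σxy = 423.39
nΣxy − ΣxΣy = 2540.34 − 2554.46 = -14.12
nΣx² − (Σx)² = 1468.62 − 1436.41 = 32.21; nΣy² − (Σy)² = 5157.48 − 4542.76 = 614.72
r = -14.12 / √(32.21 × 614.72) = -14.12 / 140.7129 ≈ -0.100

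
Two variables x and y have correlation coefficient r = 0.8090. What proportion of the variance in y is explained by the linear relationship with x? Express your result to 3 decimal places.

r² = (0.8090)² = 0.654

0.654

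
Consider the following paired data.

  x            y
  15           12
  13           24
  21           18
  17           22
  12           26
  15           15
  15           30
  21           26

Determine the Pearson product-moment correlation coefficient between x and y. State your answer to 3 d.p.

n = 8, Σx = 129, Σy = 173, Σx² = 2159, Σy² = 4005, Σxy = 2777
nΣxy − ΣxΣy = 22216 − 22317 = -101
nΣx² − (Σx)² = 17272 − 16641 = 631; nΣy² − (Σy)² = 32040 − 29929 = 2111
r = -101 / √(631 × 2111) = -101 / 1154.1408 ≈ -0.088

-0.088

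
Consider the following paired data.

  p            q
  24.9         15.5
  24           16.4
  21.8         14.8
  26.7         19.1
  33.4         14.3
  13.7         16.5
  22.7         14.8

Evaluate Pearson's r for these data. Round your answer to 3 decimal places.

-0.157

n = 7, Σp = 167.2, Σq = 111.4, Σp² = 4202.68, Σq² = 1788.84, Σpq = 2651.79
nΣpq − ΣpΣq = 18562.53 − 18626.08 = -63.55
nΣp² − (Σp)² = 29418.76 − 27955.84 = 1462.92; nΣq² − (Σq)² = 12521.88 − 12409.96 = 111.92
r = -63.55 / √(1462.92 × 111.92) = -63.55 / 404.6356 ≈ -0.157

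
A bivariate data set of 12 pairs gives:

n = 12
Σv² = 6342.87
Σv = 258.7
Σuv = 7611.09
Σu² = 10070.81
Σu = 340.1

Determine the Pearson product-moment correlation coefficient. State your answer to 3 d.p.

0.485

r = (nΣuv − ΣuΣv) / √[(nΣu² − (Σu)²)(nΣv² − (Σv)²)]
Numerator: 12×7611.09 − 340.1×258.7 = 3349.21
Denominator: √[(120849.72 − 115668.01)(76114.44 − 66925.69)] = √[5181.71 × 9188.75] = 6900.2491
r = 3349.21 / 6900.2491 ≈ 0.485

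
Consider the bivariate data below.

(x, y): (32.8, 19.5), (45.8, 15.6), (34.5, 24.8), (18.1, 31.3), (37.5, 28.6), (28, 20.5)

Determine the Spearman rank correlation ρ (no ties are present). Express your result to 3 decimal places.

Rank x: 3, 6, 4, 1, 5, 2
Rank y: 2, 1, 4, 6, 5, 3
d = rank(x) − rank(y): 1, 5, 0, -5, 0, -1; Σd² = 52
ρ = 1 − 6Σd² / [n(n²−1)] = 1 − 6×52 / (6×35) = 1 − 312/210 ≈ -0.486

-0.486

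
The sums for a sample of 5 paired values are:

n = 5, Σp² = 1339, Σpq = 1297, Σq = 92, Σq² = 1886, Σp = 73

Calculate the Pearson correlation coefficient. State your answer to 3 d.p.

r = (nΣpq − ΣpΣq) / √[(nΣp² − (Σp)²)(nΣq² − (Σq)²)]
Numerator: 5×1297 − 73×92 = -231
Denominator: √[(6695 − 5329)(9430 − 8464)] = √[1366 × 966] = 1148.7193
r = -231 / 1148.7193 ≈ -0.201

-0.201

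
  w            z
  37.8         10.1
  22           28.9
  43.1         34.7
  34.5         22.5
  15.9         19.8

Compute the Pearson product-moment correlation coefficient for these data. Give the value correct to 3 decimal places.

n = 5, Σw = 153.3, Σz = 116, Σw² = 5213.51, Σz² = 3039.6, Σwz = 3604.22
nΣwz − ΣwΣz = 18021.1 − 17782.8 = 238.3
nΣw² − (Σw)² = 26067.55 − 23500.89 = 2566.66; nΣz² − (Σz)² = 15198 − 13456 = 1742
r = 238.3 / √(2566.66 × 1742) = 238.3 / 2114.5027 ≈ 0.113

0.113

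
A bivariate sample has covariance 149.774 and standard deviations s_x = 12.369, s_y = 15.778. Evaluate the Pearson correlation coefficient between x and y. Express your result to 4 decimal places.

0.7674

r = Cov(x,y) / (s_x · s_y) = 149.774 / (12.369 × 15.778)
  = 149.774 / 195.1581 ≈ 0.7674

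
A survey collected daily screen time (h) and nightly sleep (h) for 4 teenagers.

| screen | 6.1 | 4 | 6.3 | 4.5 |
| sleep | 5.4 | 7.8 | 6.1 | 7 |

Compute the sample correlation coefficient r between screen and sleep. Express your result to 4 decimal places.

n = 4, Σx = 20.9, Σy = 26.3, Σx² = 113.15, Σy² = 176.21, Σxy = 134.07
nΣxy − ΣxΣy = 536.28 − 549.67 = -13.39
nΣx² − (Σx)² = 452.6 − 436.81 = 15.79; nΣy² − (Σy)² = 704.84 − 691.69 = 13.15
r = -13.39 / √(15.79 × 13.15) = -13.39 / 14.4097 ≈ -0.9292

-0.9292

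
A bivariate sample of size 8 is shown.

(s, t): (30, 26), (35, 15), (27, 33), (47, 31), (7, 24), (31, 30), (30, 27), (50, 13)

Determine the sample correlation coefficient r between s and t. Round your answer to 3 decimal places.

-0.269

n = 8, Σs = 257, Σt = 199, Σs² = 9473, Σt² = 5325, Σst = 6211
nΣst − ΣsΣt = 49688 − 51143 = -1455
nΣs² − (Σs)² = 75784 − 66049 = 9735; nΣt² − (Σt)² = 42600 − 39601 = 2999
r = -1455 / √(9735 × 2999) = -1455 / 5403.2643 ≈ -0.269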